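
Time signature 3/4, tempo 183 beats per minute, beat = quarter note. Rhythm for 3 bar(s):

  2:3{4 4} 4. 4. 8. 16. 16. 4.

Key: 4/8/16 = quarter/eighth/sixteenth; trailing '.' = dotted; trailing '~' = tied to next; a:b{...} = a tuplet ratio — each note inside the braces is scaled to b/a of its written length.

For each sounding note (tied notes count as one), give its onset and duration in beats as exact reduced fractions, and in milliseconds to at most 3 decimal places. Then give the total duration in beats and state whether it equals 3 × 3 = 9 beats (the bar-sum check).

1) 0.0ms=0b +491.803ms=3/2b
2) 491.803ms=3/2b +491.803ms=3/2b
3) 983.607ms=3b +491.803ms=3/2b
4) 1475.41ms=9/2b +491.803ms=3/2b
5) 1967.213ms=6b +245.902ms=3/4b
6) 2213.115ms=27/4b +122.951ms=3/8b
7) 2336.066ms=57/8b +122.951ms=3/8b
8) 2459.016ms=15/2b +491.803ms=3/2b
Σ=9b of 9 (183bpm 3/4) — PASS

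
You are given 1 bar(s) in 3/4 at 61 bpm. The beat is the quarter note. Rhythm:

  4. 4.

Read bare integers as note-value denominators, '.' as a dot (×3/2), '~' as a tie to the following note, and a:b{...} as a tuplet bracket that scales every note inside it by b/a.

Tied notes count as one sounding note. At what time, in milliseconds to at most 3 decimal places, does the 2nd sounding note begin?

1. 0.0ms @ 0 + 1475.41ms (3/2)
2. 1475.41ms @ 3/2 + 1475.41ms (3/2)

note 2 onset = 3/2b = 1475.41ms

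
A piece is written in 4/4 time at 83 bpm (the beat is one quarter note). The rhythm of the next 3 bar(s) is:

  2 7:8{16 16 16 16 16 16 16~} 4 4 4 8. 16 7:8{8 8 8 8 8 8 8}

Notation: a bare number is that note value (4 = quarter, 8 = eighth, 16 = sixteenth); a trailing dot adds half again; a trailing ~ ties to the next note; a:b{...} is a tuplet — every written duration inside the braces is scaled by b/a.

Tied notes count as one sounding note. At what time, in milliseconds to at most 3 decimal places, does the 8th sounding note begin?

note 8 onset = 26/7b = 2685.026ms

1. 0.0ms @ 0 + 1445.783ms (2)
2. 1445.783ms @ 2 + 206.54ms (2/7)
3. 1652.324ms @ 16/7 + 206.54ms (2/7)
4. 1858.864ms @ 18/7 + 206.54ms (2/7)
5. 2065.404ms @ 20/7 + 206.54ms (2/7)
6. 2271.945ms @ 22/7 + 206.54ms (2/7)
7. 2478.485ms @ 24/7 + 206.54ms (2/7)
8. 2685.026ms @ 26/7 + 929.432ms (9/7)
9. 3614.458ms @ 5 + 722.892ms (1)
10. 4337.349ms @ 6 + 722.892ms (1)
11. 5060.241ms @ 7 + 542.169ms (3/4)
12. 5602.41ms @ 31/4 + 180.723ms (1/4)
13. 5783.133ms @ 8 + 413.081ms (4/7)
14. 6196.213ms @ 60/7 + 413.081ms (4/7)
15. 6609.294ms @ 64/7 + 413.081ms (4/7)
16. 7022.375ms @ 68/7 + 413.081ms (4/7)
17. 7435.456ms @ 72/7 + 413.081ms (4/7)
18. 7848.537ms @ 76/7 + 413.081ms (4/7)
19. 8261.618ms @ 80/7 + 413.081ms (4/7)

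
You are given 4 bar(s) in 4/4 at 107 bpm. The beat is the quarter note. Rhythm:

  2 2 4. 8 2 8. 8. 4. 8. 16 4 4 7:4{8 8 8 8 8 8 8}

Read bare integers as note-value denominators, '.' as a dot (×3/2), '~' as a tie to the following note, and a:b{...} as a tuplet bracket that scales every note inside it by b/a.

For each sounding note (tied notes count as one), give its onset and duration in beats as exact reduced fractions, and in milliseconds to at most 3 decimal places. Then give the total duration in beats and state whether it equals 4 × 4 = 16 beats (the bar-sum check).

1) 0.0ms=0b +1121.495ms=2b
2) 1121.495ms=2b +1121.495ms=2b
3) 2242.991ms=4b +841.121ms=3/2b
4) 3084.112ms=11/2b +280.374ms=1/2b
5) 3364.486ms=6b +1121.495ms=2b
6) 4485.981ms=8b +420.561ms=3/4b
7) 4906.542ms=35/4b +420.561ms=3/4b
8) 5327.103ms=19/2b +841.121ms=3/2b
9) 6168.224ms=11b +420.561ms=3/4b
10) 6588.785ms=47/4b +140.187ms=1/4b
11) 6728.972ms=12b +560.748ms=1b
12) 7289.72ms=13b +560.748ms=1b
13) 7850.467ms=14b +160.214ms=2/7b
14) 8010.681ms=100/7b +160.214ms=2/7b
15) 8170.895ms=102/7b +160.214ms=2/7b
16) 8331.108ms=104/7b +160.214ms=2/7b
17) 8491.322ms=106/7b +160.214ms=2/7b
18) 8651.535ms=108/7b +160.214ms=2/7b
19) 8811.749ms=110/7b +160.214ms=2/7b
Σ=16b of 16 (107bpm 4/4) — PASS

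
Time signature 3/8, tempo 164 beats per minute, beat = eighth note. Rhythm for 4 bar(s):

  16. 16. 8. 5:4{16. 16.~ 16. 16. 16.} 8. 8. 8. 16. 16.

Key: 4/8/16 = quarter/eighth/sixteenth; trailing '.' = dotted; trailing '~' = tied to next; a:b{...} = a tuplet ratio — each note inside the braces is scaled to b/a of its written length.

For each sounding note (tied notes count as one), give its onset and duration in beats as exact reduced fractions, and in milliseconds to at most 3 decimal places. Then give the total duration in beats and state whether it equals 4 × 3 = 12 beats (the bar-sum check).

1) 0.0ms=0b +274.39ms=3/4b
2) 274.39ms=3/4b +274.39ms=3/4b
3) 548.78ms=3/2b +548.78ms=3/2b
4) 1097.561ms=3b +219.512ms=3/5b
5) 1317.073ms=18/5b +439.024ms=6/5b
6) 1756.098ms=24/5b +219.512ms=3/5b
7) 1975.61ms=27/5b +219.512ms=3/5b
8) 2195.122ms=6b +548.78ms=3/2b
9) 2743.902ms=15/2b +548.78ms=3/2b
10) 3292.683ms=9b +548.78ms=3/2b
11) 3841.463ms=21/2b +274.39ms=3/4b
12) 4115.854ms=45/4b +274.39ms=3/4b
Σ=12b of 12 (164bpm 3/8) — PASS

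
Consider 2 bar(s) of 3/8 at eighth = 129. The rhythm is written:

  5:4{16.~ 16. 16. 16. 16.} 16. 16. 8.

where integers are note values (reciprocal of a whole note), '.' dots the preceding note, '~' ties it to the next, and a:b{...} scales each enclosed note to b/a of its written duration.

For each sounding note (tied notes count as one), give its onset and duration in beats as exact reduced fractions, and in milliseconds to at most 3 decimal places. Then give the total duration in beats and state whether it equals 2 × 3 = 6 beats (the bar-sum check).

1) 0.0ms=0b +558.14ms=6/5b
2) 558.14ms=6/5b +279.07ms=3/5b
3) 837.209ms=9/5b +279.07ms=3/5b
4) 1116.279ms=12/5b +279.07ms=3/5b
5) 1395.349ms=3b +348.837ms=3/4b
6) 1744.186ms=15/4b +348.837ms=3/4b
7) 2093.023ms=9/2b +697.674ms=3/2b
Σ=6b of 6 (129bpm 3/8) — PASS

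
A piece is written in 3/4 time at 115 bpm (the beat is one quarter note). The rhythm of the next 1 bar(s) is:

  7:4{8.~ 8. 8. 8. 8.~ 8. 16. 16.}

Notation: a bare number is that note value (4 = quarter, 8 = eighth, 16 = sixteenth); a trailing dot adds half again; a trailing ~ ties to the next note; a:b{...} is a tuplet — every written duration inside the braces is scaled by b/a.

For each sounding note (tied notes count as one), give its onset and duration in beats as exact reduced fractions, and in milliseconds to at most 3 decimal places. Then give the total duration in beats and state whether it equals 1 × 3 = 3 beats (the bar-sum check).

1) 0.0ms=0b +447.205ms=6/7b
2) 447.205ms=6/7b +223.602ms=3/7b
3) 670.807ms=9/7b +223.602ms=3/7b
4) 894.41ms=12/7b +447.205ms=6/7b
5) 1341.615ms=18/7b +111.801ms=3/14b
6) 1453.416ms=39/14b +111.801ms=3/14b
Σ=3b of 3 (115bpm 3/4) — PASS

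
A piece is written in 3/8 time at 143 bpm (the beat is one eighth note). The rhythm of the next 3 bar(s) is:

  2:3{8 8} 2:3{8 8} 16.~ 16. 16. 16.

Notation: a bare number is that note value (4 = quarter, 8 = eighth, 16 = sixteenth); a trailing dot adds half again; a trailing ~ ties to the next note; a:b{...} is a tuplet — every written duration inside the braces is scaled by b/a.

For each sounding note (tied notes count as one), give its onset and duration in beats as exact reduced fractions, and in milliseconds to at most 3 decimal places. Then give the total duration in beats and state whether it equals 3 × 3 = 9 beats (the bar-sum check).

1) 0.0ms=0b +629.371ms=3/2b
2) 629.371ms=3/2b +629.371ms=3/2b
3) 1258.741ms=3b +629.371ms=3/2b
4) 1888.112ms=9/2b +629.371ms=3/2b
5) 2517.483ms=6b +629.371ms=3/2b
6) 3146.853ms=15/2b +314.685ms=3/4b
7) 3461.538ms=33/4b +314.685ms=3/4b
Σ=9b of 9 (143bpm 3/8) — PASS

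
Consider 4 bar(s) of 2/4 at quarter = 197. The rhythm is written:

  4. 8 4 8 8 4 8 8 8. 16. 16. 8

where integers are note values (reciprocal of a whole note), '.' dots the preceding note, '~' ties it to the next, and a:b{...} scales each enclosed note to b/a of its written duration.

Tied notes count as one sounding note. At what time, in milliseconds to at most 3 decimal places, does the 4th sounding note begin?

1. 0.0ms @ 0 + 456.853ms (3/2)
2. 456.853ms @ 3/2 + 152.284ms (1/2)
3. 609.137ms @ 2 + 304.569ms (1)
4. 913.706ms @ 3 + 152.284ms (1/2)
5. 1065.99ms @ 7/2 + 152.284ms (1/2)
6. 1218.274ms @ 4 + 304.569ms (1)
7. 1522.843ms @ 5 + 152.284ms (1/2)
8. 1675.127ms @ 11/2 + 152.284ms (1/2)
9. 1827.411ms @ 6 + 228.426ms (3/4)
10. 2055.838ms @ 27/4 + 114.213ms (3/8)
11. 2170.051ms @ 57/8 + 114.213ms (3/8)
12. 2284.264ms @ 15/2 + 152.284ms (1/2)

note 4 onset = 3b = 913.706ms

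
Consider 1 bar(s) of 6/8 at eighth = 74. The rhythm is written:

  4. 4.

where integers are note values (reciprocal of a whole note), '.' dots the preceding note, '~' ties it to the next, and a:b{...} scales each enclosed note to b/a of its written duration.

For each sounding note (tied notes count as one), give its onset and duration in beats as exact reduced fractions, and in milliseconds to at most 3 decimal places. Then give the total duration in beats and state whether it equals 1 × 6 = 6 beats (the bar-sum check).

1) 0.0ms=0b +2432.432ms=3b
2) 2432.432ms=3b +2432.432ms=3b
Σ=6b of 6 (74bpm 6/8) — PASS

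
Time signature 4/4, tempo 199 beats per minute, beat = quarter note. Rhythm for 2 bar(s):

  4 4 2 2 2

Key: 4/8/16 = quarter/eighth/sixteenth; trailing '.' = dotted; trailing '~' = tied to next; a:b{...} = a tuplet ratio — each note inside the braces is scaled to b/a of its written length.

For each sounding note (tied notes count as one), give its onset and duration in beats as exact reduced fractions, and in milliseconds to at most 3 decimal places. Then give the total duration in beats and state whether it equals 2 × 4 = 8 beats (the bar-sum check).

1) 0.0ms=0b +301.508ms=1b
2) 301.508ms=1b +301.508ms=1b
3) 603.015ms=2b +603.015ms=2b
4) 1206.03ms=4b +603.015ms=2b
5) 1809.045ms=6b +603.015ms=2b
Σ=8b of 8 (199bpm 4/4) — PASS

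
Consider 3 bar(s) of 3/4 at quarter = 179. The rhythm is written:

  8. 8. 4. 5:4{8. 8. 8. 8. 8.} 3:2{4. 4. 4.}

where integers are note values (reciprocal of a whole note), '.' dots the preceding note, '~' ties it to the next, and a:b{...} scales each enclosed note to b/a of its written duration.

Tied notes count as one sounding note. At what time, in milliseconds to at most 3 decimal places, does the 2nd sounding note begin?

note 2 onset = 3/4b = 251.397ms

1. 0.0ms @ 0 + 251.397ms (3/4)
2. 251.397ms @ 3/4 + 251.397ms (3/4)
3. 502.793ms @ 3/2 + 502.793ms (3/2)
4. 1005.587ms @ 3 + 201.117ms (3/5)
5. 1206.704ms @ 18/5 + 201.117ms (3/5)
6. 1407.821ms @ 21/5 + 201.117ms (3/5)
7. 1608.939ms @ 24/5 + 201.117ms (3/5)
8. 1810.056ms @ 27/5 + 201.117ms (3/5)
9. 2011.173ms @ 6 + 335.196ms (1)
10. 2346.369ms @ 7 + 335.196ms (1)
11. 2681.564ms @ 8 + 335.196ms (1)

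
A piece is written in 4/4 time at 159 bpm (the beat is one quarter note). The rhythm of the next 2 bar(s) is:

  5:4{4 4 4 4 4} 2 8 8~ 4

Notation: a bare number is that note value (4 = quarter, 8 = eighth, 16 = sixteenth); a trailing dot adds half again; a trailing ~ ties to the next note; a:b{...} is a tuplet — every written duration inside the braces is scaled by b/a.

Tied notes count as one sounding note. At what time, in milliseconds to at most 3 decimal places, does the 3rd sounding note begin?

note 3 onset = 8/5b = 603.774ms

1. 0.0ms @ 0 + 301.887ms (4/5)
2. 301.887ms @ 4/5 + 301.887ms (4/5)
3. 603.774ms @ 8/5 + 301.887ms (4/5)
4. 905.66ms @ 12/5 + 301.887ms (4/5)
5. 1207.547ms @ 16/5 + 301.887ms (4/5)
6. 1509.434ms @ 4 + 754.717ms (2)
7. 2264.151ms @ 6 + 188.679ms (1/2)
8. 2452.83ms @ 13/2 + 566.038ms (3/2)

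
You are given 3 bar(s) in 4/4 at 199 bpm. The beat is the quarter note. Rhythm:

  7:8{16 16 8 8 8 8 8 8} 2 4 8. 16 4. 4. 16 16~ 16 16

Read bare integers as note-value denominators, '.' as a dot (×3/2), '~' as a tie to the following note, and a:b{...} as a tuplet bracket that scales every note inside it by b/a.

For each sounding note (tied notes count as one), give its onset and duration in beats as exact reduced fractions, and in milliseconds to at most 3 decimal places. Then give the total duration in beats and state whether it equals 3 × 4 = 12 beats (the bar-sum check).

1) 0.0ms=0b +86.145ms=2/7b
2) 86.145ms=2/7b +86.145ms=2/7b
3) 172.29ms=4/7b +172.29ms=4/7b
4) 344.58ms=8/7b +172.29ms=4/7b
5) 516.87ms=12/7b +172.29ms=4/7b
6) 689.16ms=16/7b +172.29ms=4/7b
7) 861.45ms=20/7b +172.29ms=4/7b
8) 1033.74ms=24/7b +172.29ms=4/7b
9) 1206.03ms=4b +603.015ms=2b
10) 1809.045ms=6b +301.508ms=1b
11) 2110.553ms=7b +226.131ms=3/4b
12) 2336.683ms=31/4b +75.377ms=1/4b
13) 2412.06ms=8b +452.261ms=3/2b
14) 2864.322ms=19/2b +452.261ms=3/2b
15) 3316.583ms=11b +75.377ms=1/4b
16) 3391.96ms=45/4b +150.754ms=1/2b
17) 3542.714ms=47/4b +75.377ms=1/4b
Σ=12b of 12 (199bpm 4/4) — PASS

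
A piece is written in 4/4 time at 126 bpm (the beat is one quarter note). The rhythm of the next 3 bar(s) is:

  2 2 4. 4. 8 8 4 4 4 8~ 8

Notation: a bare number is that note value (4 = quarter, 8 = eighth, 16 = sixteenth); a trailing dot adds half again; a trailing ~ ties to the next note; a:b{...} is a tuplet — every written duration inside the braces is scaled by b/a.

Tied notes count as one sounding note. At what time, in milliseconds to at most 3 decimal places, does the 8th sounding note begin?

1. 0.0ms @ 0 + 952.381ms (2)
2. 952.381ms @ 2 + 952.381ms (2)
3. 1904.762ms @ 4 + 714.286ms (3/2)
4. 2619.048ms @ 11/2 + 714.286ms (3/2)
5. 3333.333ms @ 7 + 238.095ms (1/2)
6. 3571.429ms @ 15/2 + 238.095ms (1/2)
7. 3809.524ms @ 8 + 476.19ms (1)
8. 4285.714ms @ 9 + 476.19ms (1)
9. 4761.905ms @ 10 + 476.19ms (1)
10. 5238.095ms @ 11 + 476.19ms (1)

note 8 onset = 9b = 4285.714ms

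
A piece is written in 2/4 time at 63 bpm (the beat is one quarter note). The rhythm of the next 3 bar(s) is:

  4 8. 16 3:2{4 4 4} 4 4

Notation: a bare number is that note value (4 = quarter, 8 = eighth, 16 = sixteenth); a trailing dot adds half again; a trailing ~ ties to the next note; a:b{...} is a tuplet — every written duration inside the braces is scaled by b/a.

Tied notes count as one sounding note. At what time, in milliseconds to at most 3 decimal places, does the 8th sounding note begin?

1. 0.0ms @ 0 + 952.381ms (1)
2. 952.381ms @ 1 + 714.286ms (3/4)
3. 1666.667ms @ 7/4 + 238.095ms (1/4)
4. 1904.762ms @ 2 + 634.921ms (2/3)
5. 2539.683ms @ 8/3 + 634.921ms (2/3)
6. 3174.603ms @ 10/3 + 634.921ms (2/3)
7. 3809.524ms @ 4 + 952.381ms (1)
8. 4761.905ms @ 5 + 952.381ms (1)

note 8 onset = 5b = 4761.905ms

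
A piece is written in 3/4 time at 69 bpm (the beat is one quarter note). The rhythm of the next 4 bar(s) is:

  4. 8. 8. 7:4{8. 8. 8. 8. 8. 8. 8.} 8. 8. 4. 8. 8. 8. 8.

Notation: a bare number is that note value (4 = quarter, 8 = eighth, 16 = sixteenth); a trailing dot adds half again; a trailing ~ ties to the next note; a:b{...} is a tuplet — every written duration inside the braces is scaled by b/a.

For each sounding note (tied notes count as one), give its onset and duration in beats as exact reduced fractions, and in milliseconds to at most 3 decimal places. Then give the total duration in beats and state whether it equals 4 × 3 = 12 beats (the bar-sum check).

1) 0.0ms=0b +1304.348ms=3/2b
2) 1304.348ms=3/2b +652.174ms=3/4b
3) 1956.522ms=9/4b +652.174ms=3/4b
4) 2608.696ms=3b +372.671ms=3/7b
5) 2981.366ms=24/7b +372.671ms=3/7b
6) 3354.037ms=27/7b +372.671ms=3/7b
7) 3726.708ms=30/7b +372.671ms=3/7b
8) 4099.379ms=33/7b +372.671ms=3/7b
9) 4472.05ms=36/7b +372.671ms=3/7b
10) 4844.72ms=39/7b +372.671ms=3/7b
11) 5217.391ms=6b +652.174ms=3/4b
12) 5869.565ms=27/4b +652.174ms=3/4b
13) 6521.739ms=15/2b +1304.348ms=3/2b
14) 7826.087ms=9b +652.174ms=3/4b
15) 8478.261ms=39/4b +652.174ms=3/4b
16) 9130.435ms=21/2b +652.174ms=3/4b
17) 9782.609ms=45/4b +652.174ms=3/4b
Σ=12b of 12 (69bpm 3/4) — PASS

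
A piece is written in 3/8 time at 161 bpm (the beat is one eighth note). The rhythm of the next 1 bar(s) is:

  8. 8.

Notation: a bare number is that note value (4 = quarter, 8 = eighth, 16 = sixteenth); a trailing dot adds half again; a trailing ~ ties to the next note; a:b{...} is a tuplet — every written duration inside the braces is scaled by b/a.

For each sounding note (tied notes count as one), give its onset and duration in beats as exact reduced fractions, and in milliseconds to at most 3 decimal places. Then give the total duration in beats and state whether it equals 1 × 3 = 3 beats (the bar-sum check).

1) 0.0ms=0b +559.006ms=3/2b
2) 559.006ms=3/2b +559.006ms=3/2b
Σ=3b of 3 (161bpm 3/8) — PASS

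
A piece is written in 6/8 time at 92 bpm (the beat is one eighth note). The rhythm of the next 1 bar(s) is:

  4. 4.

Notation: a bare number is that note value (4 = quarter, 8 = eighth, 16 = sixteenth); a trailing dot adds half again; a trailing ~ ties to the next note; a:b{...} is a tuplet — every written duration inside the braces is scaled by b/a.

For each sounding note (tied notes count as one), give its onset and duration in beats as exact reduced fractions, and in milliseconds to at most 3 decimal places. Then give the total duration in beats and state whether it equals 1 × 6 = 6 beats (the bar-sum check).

1) 0.0ms=0b +1956.522ms=3b
2) 1956.522ms=3b +1956.522ms=3b
Σ=6b of 6 (92bpm 6/8) — PASS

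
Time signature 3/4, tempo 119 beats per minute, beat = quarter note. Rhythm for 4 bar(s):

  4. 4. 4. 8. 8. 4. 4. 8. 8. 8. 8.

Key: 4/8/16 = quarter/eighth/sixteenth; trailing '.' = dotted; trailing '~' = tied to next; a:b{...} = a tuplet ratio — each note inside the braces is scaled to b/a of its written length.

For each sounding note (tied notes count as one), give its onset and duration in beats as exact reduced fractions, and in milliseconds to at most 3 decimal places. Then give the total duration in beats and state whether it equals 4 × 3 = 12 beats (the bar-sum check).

1) 0.0ms=0b +756.303ms=3/2b
2) 756.303ms=3/2b +756.303ms=3/2b
3) 1512.605ms=3b +756.303ms=3/2b
4) 2268.908ms=9/2b +378.151ms=3/4b
5) 2647.059ms=21/4b +378.151ms=3/4b
6) 3025.21ms=6b +756.303ms=3/2b
7) 3781.513ms=15/2b +756.303ms=3/2b
8) 4537.815ms=9b +378.151ms=3/4b
9) 4915.966ms=39/4b +378.151ms=3/4b
10) 5294.118ms=21/2b +378.151ms=3/4b
11) 5672.269ms=45/4b +378.151ms=3/4b
Σ=12b of 12 (119bpm 3/4) — PASS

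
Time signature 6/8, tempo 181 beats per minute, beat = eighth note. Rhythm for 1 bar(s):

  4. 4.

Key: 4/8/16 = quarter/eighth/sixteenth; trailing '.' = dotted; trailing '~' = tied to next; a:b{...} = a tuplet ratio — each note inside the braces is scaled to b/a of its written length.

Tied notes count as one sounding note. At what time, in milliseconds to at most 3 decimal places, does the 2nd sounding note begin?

1. 0.0ms @ 0 + 994.475ms (3)
2. 994.475ms @ 3 + 994.475ms (3)

note 2 onset = 3b = 994.475ms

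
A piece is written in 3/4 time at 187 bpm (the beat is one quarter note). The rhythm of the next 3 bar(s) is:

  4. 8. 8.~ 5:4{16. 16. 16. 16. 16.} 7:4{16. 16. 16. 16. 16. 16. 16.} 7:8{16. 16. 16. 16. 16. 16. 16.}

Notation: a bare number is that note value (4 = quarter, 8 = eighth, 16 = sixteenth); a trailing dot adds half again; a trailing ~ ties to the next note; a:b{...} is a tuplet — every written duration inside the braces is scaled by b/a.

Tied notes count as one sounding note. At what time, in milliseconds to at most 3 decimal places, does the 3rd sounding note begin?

note 3 onset = 9/4b = 721.925ms

1. 0.0ms @ 0 + 481.283ms (3/2)
2. 481.283ms @ 3/2 + 240.642ms (3/4)
3. 721.925ms @ 9/4 + 336.898ms (21/20)
4. 1058.824ms @ 33/10 + 96.257ms (3/10)
5. 1155.08ms @ 18/5 + 96.257ms (3/10)
6. 1251.337ms @ 39/10 + 96.257ms (3/10)
7. 1347.594ms @ 21/5 + 96.257ms (3/10)
8. 1443.85ms @ 9/2 + 68.755ms (3/14)
9. 1512.605ms @ 33/7 + 68.755ms (3/14)
10. 1581.36ms @ 69/14 + 68.755ms (3/14)
11. 1650.115ms @ 36/7 + 68.755ms (3/14)
12. 1718.869ms @ 75/14 + 68.755ms (3/14)
13. 1787.624ms @ 39/7 + 68.755ms (3/14)
14. 1856.379ms @ 81/14 + 68.755ms (3/14)
15. 1925.134ms @ 6 + 137.51ms (3/7)
16. 2062.643ms @ 45/7 + 137.51ms (3/7)
17. 2200.153ms @ 48/7 + 137.51ms (3/7)
18. 2337.662ms @ 51/7 + 137.51ms (3/7)
19. 2475.172ms @ 54/7 + 137.51ms (3/7)
20. 2612.681ms @ 57/7 + 137.51ms (3/7)
21. 2750.191ms @ 60/7 + 137.51ms (3/7)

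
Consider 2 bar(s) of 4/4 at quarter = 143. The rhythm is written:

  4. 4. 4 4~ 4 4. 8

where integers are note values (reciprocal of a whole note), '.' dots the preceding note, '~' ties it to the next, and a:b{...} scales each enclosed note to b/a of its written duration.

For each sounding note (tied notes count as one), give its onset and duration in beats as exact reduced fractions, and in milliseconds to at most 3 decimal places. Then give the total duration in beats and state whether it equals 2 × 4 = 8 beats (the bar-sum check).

1) 0.0ms=0b +629.371ms=3/2b
2) 629.371ms=3/2b +629.371ms=3/2b
3) 1258.741ms=3b +419.58ms=1b
4) 1678.322ms=4b +839.161ms=2b
5) 2517.483ms=6b +629.371ms=3/2b
6) 3146.853ms=15/2b +209.79ms=1/2b
Σ=8b of 8 (143bpm 4/4) — PASS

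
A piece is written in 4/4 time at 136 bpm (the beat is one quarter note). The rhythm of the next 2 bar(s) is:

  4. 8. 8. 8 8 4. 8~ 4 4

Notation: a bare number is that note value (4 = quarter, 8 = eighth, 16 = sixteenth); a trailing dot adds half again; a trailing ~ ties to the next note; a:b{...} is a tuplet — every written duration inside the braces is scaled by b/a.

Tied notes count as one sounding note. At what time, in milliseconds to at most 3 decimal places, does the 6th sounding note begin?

1. 0.0ms @ 0 + 661.765ms (3/2)
2. 661.765ms @ 3/2 + 330.882ms (3/4)
3. 992.647ms @ 9/4 + 330.882ms (3/4)
4. 1323.529ms @ 3 + 220.588ms (1/2)
5. 1544.118ms @ 7/2 + 220.588ms (1/2)
6. 1764.706ms @ 4 + 661.765ms (3/2)
7. 2426.471ms @ 11/2 + 661.765ms (3/2)
8. 3088.235ms @ 7 + 441.176ms (1)

note 6 onset = 4b = 1764.706ms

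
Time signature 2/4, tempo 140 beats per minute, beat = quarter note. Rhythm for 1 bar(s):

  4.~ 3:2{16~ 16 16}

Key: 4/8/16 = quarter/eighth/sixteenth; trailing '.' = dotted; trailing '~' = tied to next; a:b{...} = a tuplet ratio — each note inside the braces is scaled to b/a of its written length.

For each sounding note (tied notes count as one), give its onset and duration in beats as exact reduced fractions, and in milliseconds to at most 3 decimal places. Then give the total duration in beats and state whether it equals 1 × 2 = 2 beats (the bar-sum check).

1) 0.0ms=0b +785.714ms=11/6b
2) 785.714ms=11/6b +71.429ms=1/6b
Σ=2b of 2 (140bpm 2/4) — PASS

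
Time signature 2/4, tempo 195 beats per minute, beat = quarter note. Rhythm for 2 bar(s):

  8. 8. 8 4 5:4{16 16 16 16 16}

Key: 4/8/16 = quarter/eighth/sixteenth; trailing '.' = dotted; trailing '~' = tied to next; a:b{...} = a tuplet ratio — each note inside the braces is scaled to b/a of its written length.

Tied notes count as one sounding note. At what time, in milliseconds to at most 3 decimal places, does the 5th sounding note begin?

1. 0.0ms @ 0 + 230.769ms (3/4)
2. 230.769ms @ 3/4 + 230.769ms (3/4)
3. 461.538ms @ 3/2 + 153.846ms (1/2)
4. 615.385ms @ 2 + 307.692ms (1)
5. 923.077ms @ 3 + 61.538ms (1/5)
6. 984.615ms @ 16/5 + 61.538ms (1/5)
7. 1046.154ms @ 17/5 + 61.538ms (1/5)
8. 1107.692ms @ 18/5 + 61.538ms (1/5)
9. 1169.231ms @ 19/5 + 61.538ms (1/5)

note 5 onset = 3b = 923.077ms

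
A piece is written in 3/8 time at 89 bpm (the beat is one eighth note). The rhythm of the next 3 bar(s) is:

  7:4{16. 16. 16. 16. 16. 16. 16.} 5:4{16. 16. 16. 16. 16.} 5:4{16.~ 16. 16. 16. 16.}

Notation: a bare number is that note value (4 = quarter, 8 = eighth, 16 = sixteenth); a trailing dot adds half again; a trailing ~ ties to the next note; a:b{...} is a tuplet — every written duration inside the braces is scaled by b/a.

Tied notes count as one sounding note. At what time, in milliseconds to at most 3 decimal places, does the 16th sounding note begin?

note 16 onset = 42/5b = 5662.921ms

1. 0.0ms @ 0 + 288.925ms (3/7)
2. 288.925ms @ 3/7 + 288.925ms (3/7)
3. 577.849ms @ 6/7 + 288.925ms (3/7)
4. 866.774ms @ 9/7 + 288.925ms (3/7)
5. 1155.698ms @ 12/7 + 288.925ms (3/7)
6. 1444.623ms @ 15/7 + 288.925ms (3/7)
7. 1733.547ms @ 18/7 + 288.925ms (3/7)
8. 2022.472ms @ 3 + 404.494ms (3/5)
9. 2426.966ms @ 18/5 + 404.494ms (3/5)
10. 2831.461ms @ 21/5 + 404.494ms (3/5)
11. 3235.955ms @ 24/5 + 404.494ms (3/5)
12. 3640.449ms @ 27/5 + 404.494ms (3/5)
13. 4044.944ms @ 6 + 808.989ms (6/5)
14. 4853.933ms @ 36/5 + 404.494ms (3/5)
15. 5258.427ms @ 39/5 + 404.494ms (3/5)
16. 5662.921ms @ 42/5 + 404.494ms (3/5)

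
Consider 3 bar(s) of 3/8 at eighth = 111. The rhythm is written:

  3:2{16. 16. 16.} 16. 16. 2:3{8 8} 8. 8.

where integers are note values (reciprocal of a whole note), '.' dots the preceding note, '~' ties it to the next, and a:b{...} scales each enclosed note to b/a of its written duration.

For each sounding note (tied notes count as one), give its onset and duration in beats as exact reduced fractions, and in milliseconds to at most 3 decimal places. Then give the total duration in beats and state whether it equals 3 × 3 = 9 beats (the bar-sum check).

1) 0.0ms=0b +270.27ms=1/2b
2) 270.27ms=1/2b +270.27ms=1/2b
3) 540.541ms=1b +270.27ms=1/2b
4) 810.811ms=3/2b +405.405ms=3/4b
5) 1216.216ms=9/4b +405.405ms=3/4b
6) 1621.622ms=3b +810.811ms=3/2b
7) 2432.432ms=9/2b +810.811ms=3/2b
8) 3243.243ms=6b +810.811ms=3/2b
9) 4054.054ms=15/2b +810.811ms=3/2b
Σ=9b of 9 (111bpm 3/8) — PASS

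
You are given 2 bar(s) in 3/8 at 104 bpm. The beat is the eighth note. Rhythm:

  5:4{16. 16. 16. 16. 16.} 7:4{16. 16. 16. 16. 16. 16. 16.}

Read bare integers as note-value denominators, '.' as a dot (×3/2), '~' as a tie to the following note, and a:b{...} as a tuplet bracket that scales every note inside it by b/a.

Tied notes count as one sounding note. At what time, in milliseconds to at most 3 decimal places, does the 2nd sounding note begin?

1. 0.0ms @ 0 + 346.154ms (3/5)
2. 346.154ms @ 3/5 + 346.154ms (3/5)
3. 692.308ms @ 6/5 + 346.154ms (3/5)
4. 1038.462ms @ 9/5 + 346.154ms (3/5)
5. 1384.615ms @ 12/5 + 346.154ms (3/5)
6. 1730.769ms @ 3 + 247.253ms (3/7)
7. 1978.022ms @ 24/7 + 247.253ms (3/7)
8. 2225.275ms @ 27/7 + 247.253ms (3/7)
9. 2472.527ms @ 30/7 + 247.253ms (3/7)
10. 2719.78ms @ 33/7 + 247.253ms (3/7)
11. 2967.033ms @ 36/7 + 247.253ms (3/7)
12. 3214.286ms @ 39/7 + 247.253ms (3/7)

note 2 onset = 3/5b = 346.154ms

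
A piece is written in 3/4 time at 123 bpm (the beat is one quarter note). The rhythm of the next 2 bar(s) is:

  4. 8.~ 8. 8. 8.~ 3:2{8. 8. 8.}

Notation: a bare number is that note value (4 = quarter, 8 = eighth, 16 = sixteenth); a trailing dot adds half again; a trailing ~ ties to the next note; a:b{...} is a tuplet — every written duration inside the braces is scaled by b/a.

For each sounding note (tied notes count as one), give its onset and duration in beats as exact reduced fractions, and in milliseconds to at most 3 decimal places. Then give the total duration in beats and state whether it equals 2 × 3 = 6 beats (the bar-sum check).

1) 0.0ms=0b +731.707ms=3/2b
2) 731.707ms=3/2b +731.707ms=3/2b
3) 1463.415ms=3b +365.854ms=3/4b
4) 1829.268ms=15/4b +609.756ms=5/4b
5) 2439.024ms=5b +243.902ms=1/2b
6) 2682.927ms=11/2b +243.902ms=1/2b
Σ=6b of 6 (123bpm 3/4) — PASS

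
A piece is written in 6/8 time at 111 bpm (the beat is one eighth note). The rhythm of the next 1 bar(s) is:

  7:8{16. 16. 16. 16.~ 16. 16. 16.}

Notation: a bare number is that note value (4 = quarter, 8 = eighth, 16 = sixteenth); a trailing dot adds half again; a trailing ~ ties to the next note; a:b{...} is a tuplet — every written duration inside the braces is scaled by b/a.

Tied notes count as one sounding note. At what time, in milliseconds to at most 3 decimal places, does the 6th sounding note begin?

note 6 onset = 36/7b = 2779.923ms

1. 0.0ms @ 0 + 463.32ms (6/7)
2. 463.32ms @ 6/7 + 463.32ms (6/7)
3. 926.641ms @ 12/7 + 463.32ms (6/7)
4. 1389.961ms @ 18/7 + 926.641ms (12/7)
5. 2316.602ms @ 30/7 + 463.32ms (6/7)
6. 2779.923ms @ 36/7 + 463.32ms (6/7)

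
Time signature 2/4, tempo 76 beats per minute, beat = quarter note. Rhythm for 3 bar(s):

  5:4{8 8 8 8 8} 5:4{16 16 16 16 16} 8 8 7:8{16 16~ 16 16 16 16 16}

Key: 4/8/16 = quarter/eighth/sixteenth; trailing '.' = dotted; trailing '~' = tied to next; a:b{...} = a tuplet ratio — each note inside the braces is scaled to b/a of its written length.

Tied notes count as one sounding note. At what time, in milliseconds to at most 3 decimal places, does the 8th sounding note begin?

note 8 onset = 12/5b = 1894.737ms

1. 0.0ms @ 0 + 315.789ms (2/5)
2. 315.789ms @ 2/5 + 315.789ms (2/5)
3. 631.579ms @ 4/5 + 315.789ms (2/5)
4. 947.368ms @ 6/5 + 315.789ms (2/5)
5. 1263.158ms @ 8/5 + 315.789ms (2/5)
6. 1578.947ms @ 2 + 157.895ms (1/5)
7. 1736.842ms @ 11/5 + 157.895ms (1/5)
8. 1894.737ms @ 12/5 + 157.895ms (1/5)
9. 2052.632ms @ 13/5 + 157.895ms (1/5)
10. 2210.526ms @ 14/5 + 157.895ms (1/5)
11. 2368.421ms @ 3 + 394.737ms (1/2)
12. 2763.158ms @ 7/2 + 394.737ms (1/2)
13. 3157.895ms @ 4 + 225.564ms (2/7)
14. 3383.459ms @ 30/7 + 451.128ms (4/7)
15. 3834.586ms @ 34/7 + 225.564ms (2/7)
16. 4060.15ms @ 36/7 + 225.564ms (2/7)
17. 4285.714ms @ 38/7 + 225.564ms (2/7)
18. 4511.278ms @ 40/7 + 225.564ms (2/7)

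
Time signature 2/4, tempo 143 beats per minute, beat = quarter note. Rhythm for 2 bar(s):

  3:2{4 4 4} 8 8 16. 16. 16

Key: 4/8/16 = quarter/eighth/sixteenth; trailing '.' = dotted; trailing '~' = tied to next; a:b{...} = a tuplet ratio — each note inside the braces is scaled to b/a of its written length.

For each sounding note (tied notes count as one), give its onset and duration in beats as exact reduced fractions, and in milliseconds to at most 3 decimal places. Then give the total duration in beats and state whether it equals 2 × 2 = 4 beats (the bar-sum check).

1) 0.0ms=0b +279.72ms=2/3b
2) 279.72ms=2/3b +279.72ms=2/3b
3) 559.441ms=4/3b +279.72ms=2/3b
4) 839.161ms=2b +209.79ms=1/2b
5) 1048.951ms=5/2b +209.79ms=1/2b
6) 1258.741ms=3b +157.343ms=3/8b
7) 1416.084ms=27/8b +157.343ms=3/8b
8) 1573.427ms=15/4b +104.895ms=1/4b
Σ=4b of 4 (143bpm 2/4) — PASS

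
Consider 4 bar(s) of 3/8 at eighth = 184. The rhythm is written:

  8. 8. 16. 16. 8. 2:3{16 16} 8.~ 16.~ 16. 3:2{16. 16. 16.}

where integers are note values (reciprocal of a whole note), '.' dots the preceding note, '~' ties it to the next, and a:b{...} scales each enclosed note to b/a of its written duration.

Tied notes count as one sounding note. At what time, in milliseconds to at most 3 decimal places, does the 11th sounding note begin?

note 11 onset = 23/2b = 3750.0ms

1. 0.0ms @ 0 + 489.13ms (3/2)
2. 489.13ms @ 3/2 + 489.13ms (3/2)
3. 978.261ms @ 3 + 244.565ms (3/4)
4. 1222.826ms @ 15/4 + 244.565ms (3/4)
5. 1467.391ms @ 9/2 + 489.13ms (3/2)
6. 1956.522ms @ 6 + 244.565ms (3/4)
7. 2201.087ms @ 27/4 + 244.565ms (3/4)
8. 2445.652ms @ 15/2 + 978.261ms (3)
9. 3423.913ms @ 21/2 + 163.043ms (1/2)
10. 3586.957ms @ 11 + 163.043ms (1/2)
11. 3750.0ms @ 23/2 + 163.043ms (1/2)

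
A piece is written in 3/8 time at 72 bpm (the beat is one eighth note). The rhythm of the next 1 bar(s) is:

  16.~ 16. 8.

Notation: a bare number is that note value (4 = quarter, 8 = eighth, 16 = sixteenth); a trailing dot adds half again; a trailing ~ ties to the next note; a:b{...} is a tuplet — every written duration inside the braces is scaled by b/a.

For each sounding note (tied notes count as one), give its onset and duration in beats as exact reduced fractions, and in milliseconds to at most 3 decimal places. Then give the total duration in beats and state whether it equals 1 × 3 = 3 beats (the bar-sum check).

1) 0.0ms=0b +1250.0ms=3/2b
2) 1250.0ms=3/2b +1250.0ms=3/2b
Σ=3b of 3 (72bpm 3/8) — PASS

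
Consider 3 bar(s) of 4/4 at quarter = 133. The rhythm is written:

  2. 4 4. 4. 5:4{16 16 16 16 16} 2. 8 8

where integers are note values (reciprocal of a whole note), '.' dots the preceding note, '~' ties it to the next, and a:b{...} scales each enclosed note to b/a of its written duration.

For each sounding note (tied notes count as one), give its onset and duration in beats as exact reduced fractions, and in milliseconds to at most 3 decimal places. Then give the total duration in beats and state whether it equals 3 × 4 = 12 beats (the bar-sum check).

1) 0.0ms=0b +1353.383ms=3b
2) 1353.383ms=3b +451.128ms=1b
3) 1804.511ms=4b +676.692ms=3/2b
4) 2481.203ms=11/2b +676.692ms=3/2b
5) 3157.895ms=7b +90.226ms=1/5b
6) 3248.12ms=36/5b +90.226ms=1/5b
7) 3338.346ms=37/5b +90.226ms=1/5b
8) 3428.571ms=38/5b +90.226ms=1/5b
9) 3518.797ms=39/5b +90.226ms=1/5b
10) 3609.023ms=8b +1353.383ms=3b
11) 4962.406ms=11b +225.564ms=1/2b
12) 5187.97ms=23/2b +225.564ms=1/2b
Σ=12b of 12 (133bpm 4/4) — PASS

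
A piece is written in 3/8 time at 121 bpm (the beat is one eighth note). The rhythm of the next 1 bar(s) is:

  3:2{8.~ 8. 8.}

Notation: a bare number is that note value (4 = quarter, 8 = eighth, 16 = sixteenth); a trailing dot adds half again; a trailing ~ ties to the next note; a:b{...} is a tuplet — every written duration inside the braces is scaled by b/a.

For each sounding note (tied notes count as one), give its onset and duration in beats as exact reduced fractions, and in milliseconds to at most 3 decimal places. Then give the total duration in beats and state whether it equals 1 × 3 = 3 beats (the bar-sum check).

1) 0.0ms=0b +991.736ms=2b
2) 991.736ms=2b +495.868ms=1b
Σ=3b of 3 (121bpm 3/8) — PASS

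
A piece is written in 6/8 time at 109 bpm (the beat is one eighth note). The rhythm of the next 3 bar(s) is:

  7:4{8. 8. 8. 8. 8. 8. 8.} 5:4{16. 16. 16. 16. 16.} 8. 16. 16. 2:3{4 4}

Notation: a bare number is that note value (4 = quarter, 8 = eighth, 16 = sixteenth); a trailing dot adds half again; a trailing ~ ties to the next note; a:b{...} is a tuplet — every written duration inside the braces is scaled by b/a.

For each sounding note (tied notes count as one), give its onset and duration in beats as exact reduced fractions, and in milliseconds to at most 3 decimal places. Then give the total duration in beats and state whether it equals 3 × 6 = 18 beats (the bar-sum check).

1) 0.0ms=0b +471.822ms=6/7b
2) 471.822ms=6/7b +471.822ms=6/7b
3) 943.644ms=12/7b +471.822ms=6/7b
4) 1415.465ms=18/7b +471.822ms=6/7b
5) 1887.287ms=24/7b +471.822ms=6/7b
6) 2359.109ms=30/7b +471.822ms=6/7b
7) 2830.931ms=36/7b +471.822ms=6/7b
8) 3302.752ms=6b +330.275ms=3/5b
9) 3633.028ms=33/5b +330.275ms=3/5b
10) 3963.303ms=36/5b +330.275ms=3/5b
11) 4293.578ms=39/5b +330.275ms=3/5b
12) 4623.853ms=42/5b +330.275ms=3/5b
13) 4954.128ms=9b +825.688ms=3/2b
14) 5779.817ms=21/2b +412.844ms=3/4b
15) 6192.661ms=45/4b +412.844ms=3/4b
16) 6605.505ms=12b +1651.376ms=3b
17) 8256.881ms=15b +1651.376ms=3b
Σ=18b of 18 (109bpm 6/8) — PASS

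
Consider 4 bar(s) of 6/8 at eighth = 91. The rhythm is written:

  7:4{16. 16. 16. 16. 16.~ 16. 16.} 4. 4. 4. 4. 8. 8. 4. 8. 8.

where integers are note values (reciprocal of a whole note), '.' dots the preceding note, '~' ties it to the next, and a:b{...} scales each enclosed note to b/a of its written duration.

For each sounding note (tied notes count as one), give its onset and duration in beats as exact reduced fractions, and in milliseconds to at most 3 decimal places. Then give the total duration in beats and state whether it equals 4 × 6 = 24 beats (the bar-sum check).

1) 0.0ms=0b +282.575ms=3/7b
2) 282.575ms=3/7b +282.575ms=3/7b
3) 565.149ms=6/7b +282.575ms=3/7b
4) 847.724ms=9/7b +282.575ms=3/7b
5) 1130.298ms=12/7b +565.149ms=6/7b
6) 1695.447ms=18/7b +282.575ms=3/7b
7) 1978.022ms=3b +1978.022ms=3b
8) 3956.044ms=6b +1978.022ms=3b
9) 5934.066ms=9b +1978.022ms=3b
10) 7912.088ms=12b +1978.022ms=3b
11) 9890.11ms=15b +989.011ms=3/2b
12) 10879.121ms=33/2b +989.011ms=3/2b
13) 11868.132ms=18b +1978.022ms=3b
14) 13846.154ms=21b +989.011ms=3/2b
15) 14835.165ms=45/2b +989.011ms=3/2b
Σ=24b of 24 (91bpm 6/8) — PASS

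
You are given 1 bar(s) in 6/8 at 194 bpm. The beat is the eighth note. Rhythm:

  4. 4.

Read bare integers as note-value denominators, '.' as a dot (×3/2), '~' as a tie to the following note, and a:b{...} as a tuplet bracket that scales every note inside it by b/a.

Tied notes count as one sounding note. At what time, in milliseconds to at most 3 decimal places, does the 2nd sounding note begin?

note 2 onset = 3b = 927.835ms

1. 0.0ms @ 0 + 927.835ms (3)
2. 927.835ms @ 3 + 927.835ms (3)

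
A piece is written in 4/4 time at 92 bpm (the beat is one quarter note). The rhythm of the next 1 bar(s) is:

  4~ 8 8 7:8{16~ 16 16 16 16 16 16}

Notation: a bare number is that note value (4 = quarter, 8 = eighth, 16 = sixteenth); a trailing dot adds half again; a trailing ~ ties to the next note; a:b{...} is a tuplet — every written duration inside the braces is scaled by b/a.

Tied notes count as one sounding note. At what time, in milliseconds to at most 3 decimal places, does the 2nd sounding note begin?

note 2 onset = 3/2b = 978.261ms

1. 0.0ms @ 0 + 978.261ms (3/2)
2. 978.261ms @ 3/2 + 326.087ms (1/2)
3. 1304.348ms @ 2 + 372.671ms (4/7)
4. 1677.019ms @ 18/7 + 186.335ms (2/7)
5. 1863.354ms @ 20/7 + 186.335ms (2/7)
6. 2049.689ms @ 22/7 + 186.335ms (2/7)
7. 2236.025ms @ 24/7 + 186.335ms (2/7)
8. 2422.36ms @ 26/7 + 186.335ms (2/7)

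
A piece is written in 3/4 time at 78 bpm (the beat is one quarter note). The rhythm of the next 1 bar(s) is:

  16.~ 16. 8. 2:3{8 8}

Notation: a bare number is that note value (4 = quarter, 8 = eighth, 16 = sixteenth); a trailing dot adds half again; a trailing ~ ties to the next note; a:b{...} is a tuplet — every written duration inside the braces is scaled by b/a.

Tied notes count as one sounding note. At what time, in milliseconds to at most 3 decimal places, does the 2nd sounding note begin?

1. 0.0ms @ 0 + 576.923ms (3/4)
2. 576.923ms @ 3/4 + 576.923ms (3/4)
3. 1153.846ms @ 3/2 + 576.923ms (3/4)
4. 1730.769ms @ 9/4 + 576.923ms (3/4)

note 2 onset = 3/4b = 576.923ms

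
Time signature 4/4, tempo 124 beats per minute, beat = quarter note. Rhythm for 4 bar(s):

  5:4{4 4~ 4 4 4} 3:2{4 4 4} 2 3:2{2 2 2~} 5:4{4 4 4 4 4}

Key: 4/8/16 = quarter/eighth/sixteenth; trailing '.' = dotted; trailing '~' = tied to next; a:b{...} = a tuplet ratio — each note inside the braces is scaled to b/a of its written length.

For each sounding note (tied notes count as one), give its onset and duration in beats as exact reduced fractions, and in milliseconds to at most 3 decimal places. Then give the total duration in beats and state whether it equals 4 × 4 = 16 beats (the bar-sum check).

1) 0.0ms=0b +387.097ms=4/5b
2) 387.097ms=4/5b +774.194ms=8/5b
3) 1161.29ms=12/5b +387.097ms=4/5b
4) 1548.387ms=16/5b +387.097ms=4/5b
5) 1935.484ms=4b +322.581ms=2/3b
6) 2258.065ms=14/3b +322.581ms=2/3b
7) 2580.645ms=16/3b +322.581ms=2/3b
8) 2903.226ms=6b +967.742ms=2b
9) 3870.968ms=8b +645.161ms=4/3b
10) 4516.129ms=28/3b +645.161ms=4/3b
11) 5161.29ms=32/3b +1032.258ms=32/15b
12) 6193.548ms=64/5b +387.097ms=4/5b
13) 6580.645ms=68/5b +387.097ms=4/5b
14) 6967.742ms=72/5b +387.097ms=4/5b
15) 7354.839ms=76/5b +387.097ms=4/5b
Σ=16b of 16 (124bpm 4/4) — PASS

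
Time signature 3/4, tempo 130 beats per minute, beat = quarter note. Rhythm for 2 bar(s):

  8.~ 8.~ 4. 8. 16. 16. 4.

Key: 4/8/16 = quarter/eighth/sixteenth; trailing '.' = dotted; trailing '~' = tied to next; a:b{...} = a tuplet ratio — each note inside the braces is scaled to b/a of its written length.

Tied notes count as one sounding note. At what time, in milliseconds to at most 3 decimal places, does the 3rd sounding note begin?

1. 0.0ms @ 0 + 1384.615ms (3)
2. 1384.615ms @ 3 + 346.154ms (3/4)
3. 1730.769ms @ 15/4 + 173.077ms (3/8)
4. 1903.846ms @ 33/8 + 173.077ms (3/8)
5. 2076.923ms @ 9/2 + 692.308ms (3/2)

note 3 onset = 15/4b = 1730.769ms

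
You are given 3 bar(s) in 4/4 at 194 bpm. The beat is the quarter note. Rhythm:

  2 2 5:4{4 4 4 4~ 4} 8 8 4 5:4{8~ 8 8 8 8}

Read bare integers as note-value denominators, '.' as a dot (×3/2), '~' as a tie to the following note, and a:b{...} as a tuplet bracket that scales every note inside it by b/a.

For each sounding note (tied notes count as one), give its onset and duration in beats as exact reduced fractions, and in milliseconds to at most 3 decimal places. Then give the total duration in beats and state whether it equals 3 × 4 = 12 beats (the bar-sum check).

1) 0.0ms=0b +618.557ms=2b
2) 618.557ms=2b +618.557ms=2b
3) 1237.113ms=4b +247.423ms=4/5b
4) 1484.536ms=24/5b +247.423ms=4/5b
5) 1731.959ms=28/5b +247.423ms=4/5b
6) 1979.381ms=32/5b +494.845ms=8/5b
7) 2474.227ms=8b +154.639ms=1/2b
8) 2628.866ms=17/2b +154.639ms=1/2b
9) 2783.505ms=9b +309.278ms=1b
10) 3092.784ms=10b +247.423ms=4/5b
11) 3340.206ms=54/5b +123.711ms=2/5b
12) 3463.918ms=56/5b +123.711ms=2/5b
13) 3587.629ms=58/5b +123.711ms=2/5b
Σ=12b of 12 (194bpm 4/4) — PASS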